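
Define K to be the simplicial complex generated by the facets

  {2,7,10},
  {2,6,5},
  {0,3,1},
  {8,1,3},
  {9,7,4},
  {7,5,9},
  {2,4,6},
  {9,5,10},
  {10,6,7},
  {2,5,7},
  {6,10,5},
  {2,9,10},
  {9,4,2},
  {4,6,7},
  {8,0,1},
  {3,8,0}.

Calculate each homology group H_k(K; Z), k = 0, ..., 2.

H_0 ≅ Z^2,  H_1 ≅ Z/2Z,  H_2 ≅ Z.

Take the total order 0 < 1 < 2 < 3 < 4 < 5 < 6 < 7 < 8 < 9 < 10 on the vertex set. Then K (dimension 2) consists of the simplices:

  0-simplices (11): [0], [1], [2], [3], [4], [5], [6], [7], [8], [9], [10]
  1-simplices (24): (24 of them)
  2-simplices (16): [0,1,3], [0,1,8], [0,3,8], [1,3,8], [2,4,6], [2,4,9], [2,5,6], [2,5,7], [2,7,10], [2,9,10], [4,6,7], [4,7,9], [5,6,10], [5,7,9], [5,9,10], [6,7,10]

so the chain groups are C_0 ≅ Z^11, C_1 ≅ Z^24, C_2 ≅ Z^16.

Boundary ∂_1: C_1 → C_0 maps an edge to its endpoints' difference, ∂[p,q] = q − p. For instance
  ∂[2,9] = [9] − [2].
This gives a 11×24 integer matrix of rank 9; reducing to Smith normal form yields diagonal entries (1,1,1,1,1,1,1,1,1).

The boundary map ∂_2: C_2 → C_1 maps a triangle to the signed sum of its edges. For instance
  ∂[0,1,8] = [1,8] − [0,8] + [0,1],
  ∂[6,7,10] = [7,10] − [6,10] + [6,7].
The resulting 24×16 matrix has rank 15, and its Smith normal form has invariant factors (1,1,1,1,1,1,1,1,1,1,1,1,1,1,2).

Reading off H_k = ker ∂_k / im ∂_{k+1}:

  H_0: rank C_0 − rank ∂_1 = 11 − 9 = 2, and the invariant factors of ∂_1 are all 1, so H_0 ≅ Z^2.
  H_1: rank ker ∂_1 − rank ∂_2 = (24 − 9) − 15 = 0, and ∂_2 has invariant factor 2 > 1, so H_1 ≅ Z/2Z.
  H_2: rank ker ∂_2 − rank ∂_3 = (16 − 15) − 0 = 1, and there is no ∂_3, so H_2 ≅ Z.

As a check, the Euler characteristic is 11 − 24 + 16 = 3, which agrees with 2 − 0 + 1 = 3.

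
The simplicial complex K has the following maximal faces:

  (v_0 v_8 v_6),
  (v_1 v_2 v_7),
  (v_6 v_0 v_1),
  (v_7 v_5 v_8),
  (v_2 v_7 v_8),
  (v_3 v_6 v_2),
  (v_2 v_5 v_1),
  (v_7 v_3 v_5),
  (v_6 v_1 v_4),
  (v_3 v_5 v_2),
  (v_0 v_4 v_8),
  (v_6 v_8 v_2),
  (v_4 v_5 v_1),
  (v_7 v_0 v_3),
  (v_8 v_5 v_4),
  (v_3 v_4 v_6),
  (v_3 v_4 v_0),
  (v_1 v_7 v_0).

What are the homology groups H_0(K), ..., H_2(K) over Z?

We work with the vertex ordering v_0 < v_1 < v_2 < v_3 < v_4 < v_5 < v_6 < v_7 < v_8. The simplices of K, each written with vertices in increasing order, are:

  0-simplices (9): [v_0], [v_1], [v_2], [v_3], [v_4], [v_5], [v_6], [v_7], [v_8]
  1-simplices (27): (27 of them)
  2-simplices (18): (18 of them)

giving chain groups C_0 ≅ Z^9, C_1 ≅ Z^27, C_2 ≅ Z^18.

Boundary ∂_1: C_1 → C_0 is given by ∂[p,q] = [q] − [p].
The 9×27 boundary matrix has rank 8 and Smith normal form diag(1,1,1,1,1,1,1,1).

The boundary map ∂_2: C_2 → C_1 sends each 2-simplex [p,q,r] to [q,r] − [p,r] + [p,q]. For instance
  ∂[v_0,v_6,v_8] = [v_6,v_8] − [v_0,v_8] + [v_0,v_6],
  ∂[v_0,v_1,v_6] = [v_1,v_6] − [v_0,v_6] + [v_0,v_1].
The 27×18 boundary matrix has rank 18 and Smith normal form diag(1,1,1,1,1,1,1,1,1,1,1,1,1,1,1,1,1,2).

Computing H_k = (kernel of ∂_k) / (image of ∂_{k+1}):

  H_0: rank C_0 − rank ∂_1 = 9 − 8 = 1, and the invariant factors of ∂_1 are all 1, so H_0 = Z.
  H_1: rank ker ∂_1 − rank ∂_2 = (27 − 8) − 18 = 1, and ∂_2 has invariant factor 2 > 1, so H_1 = Z ⊕ Z/2Z.
  H_2: rank ker ∂_2 − rank ∂_3 = (18 − 18) − 0 = 0, and there is no ∂_3, so H_2 = 0.

H_0 ≅ Z,  H_1 ≅ Z ⊕ Z/2Z,  H_2 = 0.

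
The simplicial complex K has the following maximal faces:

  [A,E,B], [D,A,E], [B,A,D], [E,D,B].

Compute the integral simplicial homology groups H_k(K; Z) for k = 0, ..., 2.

Order the vertices as A < B < D < E. Listing each simplex with vertices in this order, K has dimension 2 with simplices:

  0-simplices (4): A, B, D, E
  1-simplices (6): AB, AD, AE, BD, BE, DE
  2-simplices (4): ABD, ABE, ADE, BDE

so the chain groups are C_0 ≅ Z^4, C_1 ≅ Z^6, C_2 ≅ Z^4.

∂_1: C_1 → C_0 maps an edge to its endpoints' difference, ∂[p,q] = q − p.
This gives a 4×6 integer matrix of rank 3; reducing to Smith normal form yields diagonal entries (1,1,1).

Boundary ∂_2: C_2 → C_1 sends each 2-simplex [p,q,r] to [q,r] − [p,r] + [p,q]. For instance
  ∂BDE = DE − BE + BD,
  ∂ABE = BE − AE + AB.
As a 6×4 matrix over Z this has rank 3, with invariant factors (1,1,1).

Computing H_k = (kernel of ∂_k) / (image of ∂_{k+1}):

  H_0: rank C_0 − rank ∂_1 = 4 − 3 = 1, and the invariant factors of ∂_1 are all 1, so H_0 ≅ Z.
  H_1: rank ker ∂_1 − rank ∂_2 = (6 − 3) − 3 = 0, and the invariant factors of ∂_2 are all 1, so H_1 ≅ 0.
  H_2: rank ker ∂_2 − rank ∂_3 = (4 − 3) − 0 = 1, and there is no ∂_3, so H_2 ≅ Z.

(K is a triangulation of the 2-sphere S^2.)

H_0 ≅ Z,  H_1 = 0,  H_2 ≅ Z.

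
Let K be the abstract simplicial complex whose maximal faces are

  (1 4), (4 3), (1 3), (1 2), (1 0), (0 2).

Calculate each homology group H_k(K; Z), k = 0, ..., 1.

K has 5 vertices, 6 edges.
rank ∂_0 = 0, rank ∂_1 = 4 ⇒ b_0 = 5 − 0 − 4 = 1; all invariant factors of ∂_1 are 1 so no torsion. So H_0 ≅ Z.
rank ∂_1 = 4, rank ∂_2 = 0 ⇒ b_1 = 6 − 4 − 0 = 2. So H_1 ≅ Z^2.

H_0 = Z,  H_1 = Z^2.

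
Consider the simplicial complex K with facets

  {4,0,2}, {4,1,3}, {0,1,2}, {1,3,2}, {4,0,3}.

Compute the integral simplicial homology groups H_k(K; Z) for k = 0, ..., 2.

Take the total order 0 < 1 < 2 < 3 < 4 on the vertex set. Then K (dimension 2) consists of the simplices:

  0-simplices (5): [0], [1], [2], [3], [4]
  1-simplices (10): [0,1], [0,2], [0,3], [0,4], [1,2], [1,3], [1,4], [2,3], [2,4], [3,4]
  2-simplices (5): [0,1,2], [0,2,4], [0,3,4], [1,2,3], [1,3,4]

so the chain groups are C_0 ≅ Z^5, C_1 ≅ Z^10, C_2 ≅ Z^5.

The boundary map ∂_1: C_1 → C_0 is given by ∂[p,q] = [q] − [p]. For instance
  ∂[1,4] = [4] − [1].
The resulting 5×10 matrix has rank 4, and its Smith normal form has invariant factors (1,1,1,1).

Boundary ∂_2: C_2 → C_1 sends each 2-simplex [p,q,r] to [q,r] − [p,r] + [p,q]. For instance
  ∂[0,3,4] = [3,4] − [0,4] + [0,3],
  ∂[1,2,3] = [2,3] − [1,3] + [1,2].
The resulting 10×5 matrix has rank 5, and its Smith normal form has invariant factors (1,1,1,1,1).

From H_k ≅ ker(∂_k) / im(∂_{k+1}) we obtain:

  H_0: rank C_0 − rank ∂_1 = 5 − 4 = 1, and the invariant factors of ∂_1 are all 1, so H_0 = Z.
  H_1: rank ker ∂_1 − rank ∂_2 = (10 − 4) − 5 = 1, and the invariant factors of ∂_2 are all 1, so H_1 = Z.
  H_2: rank ker ∂_2 − rank ∂_3 = (5 − 5) − 0 = 0, and there is no ∂_3, so H_2 = 0.

As a check, the Euler characteristic is 5 − 10 + 5 = 0, which agrees with 1 − 1 + 0 = 0.

H_0 ≅ Z,  H_1 ≅ Z,  H_2 = 0.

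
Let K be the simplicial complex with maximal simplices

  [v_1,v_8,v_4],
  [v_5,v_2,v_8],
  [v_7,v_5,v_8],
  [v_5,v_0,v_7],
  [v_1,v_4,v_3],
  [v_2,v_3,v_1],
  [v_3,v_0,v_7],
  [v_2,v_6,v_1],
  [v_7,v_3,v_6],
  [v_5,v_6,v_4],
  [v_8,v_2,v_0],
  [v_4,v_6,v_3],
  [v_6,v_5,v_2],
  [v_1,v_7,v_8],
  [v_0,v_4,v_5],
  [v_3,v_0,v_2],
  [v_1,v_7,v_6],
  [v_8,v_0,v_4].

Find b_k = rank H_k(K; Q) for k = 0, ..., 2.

b_0 = 1, b_1 = 1, b_2 = 0.

Take the total order v_0 < v_1 < v_2 < v_3 < v_4 < v_5 < v_6 < v_7 < v_8 on the vertex set. Then K (dimension 2) consists of the simplices:

  0-simplices (9): [v_0], [v_1], [v_2], [v_3], [v_4], [v_5], [v_6], [v_7], [v_8]
  1-simplices (27): (27 of them)
  2-simplices (18): (18 of them)

so the chain groups are C_0 ≅ Z^9, C_1 ≅ Z^27, C_2 ≅ Z^18.

Boundary ∂_1: C_1 → C_0 maps an edge to its endpoints' difference, ∂[p,q] = q − p.
The resulting 9×27 matrix has rank 8, and its Smith normal form has invariant factors (1,1,1,1,1,1,1,1).

∂_2: C_2 → C_1 acts by ∂[p,q,r] = [q,r] − [p,r] + [p,q]. For instance
  ∂[v_1,v_4,v_8] = [v_4,v_8] − [v_1,v_8] + [v_1,v_4],
  ∂[v_3,v_4,v_6] = [v_4,v_6] − [v_3,v_6] + [v_3,v_4].
The resulting 27×18 matrix has rank 18, and its Smith normal form has invariant factors (1,1,1,1,1,1,1,1,1,1,1,1,1,1,1,1,1,2).

From H_k ≅ ker(∂_k) / im(∂_{k+1}) we obtain:

  H_0: rank C_0 − rank ∂_1 = 9 − 8 = 1, and the invariant factors of ∂_1 are all 1, so H_0 ≅ Z.
  H_1: rank ker ∂_1 − rank ∂_2 = (27 − 8) − 18 = 1, and ∂_2 has invariant factor 2 > 1, so H_1 ≅ Z ⊕ Z/2.
  H_2: rank ker ∂_2 − rank ∂_3 = (18 − 18) − 0 = 0, and there is no ∂_3, so H_2 ≅ 0.

Hence the Betti numbers are b_0 = 1, b_1 = 1, b_2 = 0.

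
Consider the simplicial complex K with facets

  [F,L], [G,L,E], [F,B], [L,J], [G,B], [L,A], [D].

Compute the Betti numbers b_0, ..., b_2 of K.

b_0 = 2, b_1 = 1, b_2 = 0.

Order the vertices as A < B < D < E < F < G < J < L. Listing each simplex with vertices in this order, K has dimension 2 with simplices:

  0-simplices (8): A, B, D, E, F, G, J, L
  1-simplices (8): AL, BF, BG, EG, EL, FL, GL, JL
  2-simplices (1): EGL

giving chain groups C_0 ≅ Z^8, C_1 ≅ Z^8, C_2 ≅ Z^1.

Boundary ∂_1: C_1 → C_0 sends each edge [p,q] (with p < q) to q − p.
This gives a 8×8 integer matrix of rank 6; reducing to Smith normal form yields diagonal entries (1,1,1,1,1,1).

The boundary map ∂_2: C_2 → C_1 maps a triangle to the signed sum of its edges. For instance
  ∂EGL = GL − EL + EG.
This gives a 8×1 integer matrix of rank 1; reducing to Smith normal form yields diagonal entries (1).

Reading off H_k = ker ∂_k / im ∂_{k+1}:

  H_0: rank C_0 − rank ∂_1 = 8 − 6 = 2, and the invariant factors of ∂_1 are all 1, so H_0 = Z^2.
  H_1: rank ker ∂_1 − rank ∂_2 = (8 − 6) − 1 = 1, and the invariant factors of ∂_2 are all 1, so H_1 = Z.
  H_2: rank ker ∂_2 − rank ∂_3 = (1 − 1) − 0 = 0, and there is no ∂_3, so H_2 = 0.

As a check, the Euler characteristic is 8 − 8 + 1 = 1, which agrees with 2 − 1 + 0 = 1.

Hence the Betti numbers are b_0 = 2, b_1 = 1, b_2 = 0.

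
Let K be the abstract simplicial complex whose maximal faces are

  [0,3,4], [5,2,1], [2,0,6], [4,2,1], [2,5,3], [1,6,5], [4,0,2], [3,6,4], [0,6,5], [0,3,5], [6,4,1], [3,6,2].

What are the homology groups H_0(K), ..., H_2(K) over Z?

H_0 ≅ Z,  H_1 ≅ Z/2Z,  H_2 = 0.

Take the total order 0 < 1 < 2 < 3 < 4 < 5 < 6 on the vertex set. Then K (dimension 2) consists of the simplices:

  0-simplices (7): [0], [1], [2], [3], [4], [5], [6]
  1-simplices (18): [0,2], [0,3], [0,4], [0,5], [0,6], [1,2], [1,4], [1,5], [1,6], [2,3], [2,4], [2,5], [2,6], [3,4], [3,5], [3,6], [4,6], [5,6]
  2-simplices (12): [0,2,4], [0,2,6], [0,3,4], [0,3,5], [0,5,6], [1,2,4], [1,2,5], [1,4,6], [1,5,6], [2,3,5], [2,3,6], [3,4,6]

so the chain groups are C_0 ≅ Z^7, C_1 ≅ Z^18, C_2 ≅ Z^12.

∂_1: C_1 → C_0 is given by ∂[p,q] = [q] − [p].
This gives a 7×18 integer matrix of rank 6; reducing to Smith normal form yields diagonal entries (1,1,1,1,1,1).

The boundary map ∂_2: C_2 → C_1 maps a triangle to the signed sum of its edges. For instance
  ∂[0,2,6] = [2,6] − [0,6] + [0,2],
  ∂[3,4,6] = [4,6] − [3,6] + [3,4].
This gives a 18×12 integer matrix of rank 12; reducing to Smith normal form yields diagonal entries (1,1,1,1,1,1,1,1,1,1,1,2).

Computing H_k = (kernel of ∂_k) / (image of ∂_{k+1}):

  H_0: rank C_0 − rank ∂_1 = 7 − 6 = 1, and the invariant factors of ∂_1 are all 1, so H_0 ≅ Z.
  H_1: rank ker ∂_1 − rank ∂_2 = (18 − 6) − 12 = 0, and ∂_2 has invariant factor 2 > 1, so H_1 ≅ Z/2Z.
  H_2: rank ker ∂_2 − rank ∂_3 = (12 − 12) − 0 = 0, and there is no ∂_3, so H_2 ≅ 0.

(K is a triangulation of the real projective plane RP^2.)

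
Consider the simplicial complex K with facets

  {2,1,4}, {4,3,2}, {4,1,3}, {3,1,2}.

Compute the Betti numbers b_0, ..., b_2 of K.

b_0 = 1, b_1 = 0, b_2 = 1.

Take the total order 1 < 2 < 3 < 4 on the vertex set. Then K (dimension 2) consists of the simplices:

  0-simplices (4): [1], [2], [3], [4]
  1-simplices (6): [1,2], [1,3], [1,4], [2,3], [2,4], [3,4]
  2-simplices (4): [1,2,3], [1,2,4], [1,3,4], [2,3,4]

Hence C_0 ≅ Z^4, C_1 ≅ Z^6, C_2 ≅ Z^4.

∂_1: C_1 → C_0 is given by ∂[p,q] = [q] − [p]. For instance
  ∂[3,4] = [4] − [3].
This gives a 4×6 integer matrix of rank 3; reducing to Smith normal form yields diagonal entries (1,1,1).

∂_2: C_2 → C_1 acts by ∂[p,q,r] = [q,r] − [p,r] + [p,q]. For instance
  ∂[1,3,4] = [3,4] − [1,4] + [1,3],
  ∂[1,2,3] = [2,3] − [1,3] + [1,2].
The resulting 6×4 matrix has rank 3, and its Smith normal form has invariant factors (1,1,1).

Now H_k = ker ∂_k / im ∂_{k+1}, so:

  H_0: rank C_0 − rank ∂_1 = 4 − 3 = 1, and the invariant factors of ∂_1 are all 1, so H_0 = Z.
  H_1: rank ker ∂_1 − rank ∂_2 = (6 − 3) − 3 = 0, and the invariant factors of ∂_2 are all 1, so H_1 = 0.
  H_2: rank ker ∂_2 − rank ∂_3 = (4 − 3) − 0 = 1, and there is no ∂_3, so H_2 = Z.

As a check, the Euler characteristic is 4 − 6 + 4 = 2, which agrees with 1 − 0 + 1 = 2.
(K is a triangulation of the 2-sphere S^2.)

Hence the Betti numbers are b_0 = 1, b_1 = 0, b_2 = 1.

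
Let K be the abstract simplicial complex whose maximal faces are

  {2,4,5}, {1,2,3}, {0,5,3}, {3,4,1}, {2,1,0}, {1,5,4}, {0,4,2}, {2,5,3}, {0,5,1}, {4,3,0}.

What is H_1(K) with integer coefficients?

H_1 ≅ Z_2.

We work with the vertex ordering 0 < 1 < 2 < 3 < 4 < 5. The simplices of K, each written with vertices in increasing order, are:

  0-simplices (6): [0], [1], [2], [3], [4], [5]
  1-simplices (15): [0,1], [0,2], [0,3], [0,4], [0,5], [1,2], [1,3], [1,4], [1,5], [2,3], [2,4], [2,5], [3,4], [3,5], [4,5]
  2-simplices (10): [0,1,2], [0,1,5], [0,2,4], [0,3,4], [0,3,5], [1,2,3], [1,3,4], [1,4,5], [2,3,5], [2,4,5]

so the chain groups are C_0 ≅ Z^6, C_1 ≅ Z^15, C_2 ≅ Z^10.

Boundary ∂_1: C_1 → C_0 is given by ∂[p,q] = [q] − [p]. For instance
  ∂[0,4] = [4] − [0].
This gives a 6×15 integer matrix of rank 5; reducing to Smith normal form yields diagonal entries (1,1,1,1,1).

The boundary map ∂_2: C_2 → C_1 acts by ∂[p,q,r] = [q,r] − [p,r] + [p,q]. For instance
  ∂[0,1,5] = [1,5] − [0,5] + [0,1],
  ∂[1,4,5] = [4,5] − [1,5] + [1,4].
This gives a 15×10 integer matrix of rank 10; reducing to Smith normal form yields diagonal entries (1,1,1,1,1,1,1,1,1,2).

Reading off H_k = ker ∂_k / im ∂_{k+1}:

  H_1: rank ker ∂_1 − rank ∂_2 = (15 − 5) − 10 = 0, and ∂_2 has invariant factor 2 > 1, so H_1 = Z_2.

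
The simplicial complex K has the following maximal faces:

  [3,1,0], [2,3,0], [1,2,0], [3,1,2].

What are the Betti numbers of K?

We work with the vertex ordering 0 < 1 < 2 < 3. The simplices of K, each written with vertices in increasing order, are:

  0-simplices (4): [0], [1], [2], [3]
  1-simplices (6): [0,1], [0,2], [0,3], [1,2], [1,3], [2,3]
  2-simplices (4): [0,1,2], [0,1,3], [0,2,3], [1,2,3]

Hence C_0 ≅ Z^4, C_1 ≅ Z^6, C_2 ≅ Z^4.

The boundary map ∂_1: C_1 → C_0 is given by ∂[p,q] = [q] − [p]. For instance
  ∂[0,3] = [3] − [0].
As a 4×6 matrix over Z this has rank 3, with invariant factors (1,1,1).

∂_2: C_2 → C_1 maps a triangle to the signed sum of its edges. For instance
  ∂[1,2,3] = [2,3] − [1,3] + [1,2],
  ∂[0,2,3] = [2,3] − [0,3] + [0,2].
The 6×4 boundary matrix has rank 3 and Smith normal form diag(1,1,1).

Now H_k = ker ∂_k / im ∂_{k+1}, so:

  H_0: rank C_0 − rank ∂_1 = 4 − 3 = 1, and the invariant factors of ∂_1 are all 1, so H_0 = Z.
  H_1: rank ker ∂_1 − rank ∂_2 = (6 − 3) − 3 = 0, and the invariant factors of ∂_2 are all 1, so H_1 = 0.
  H_2: rank ker ∂_2 − rank ∂_3 = (4 − 3) − 0 = 1, and there is no ∂_3, so H_2 = Z.

Hence the Betti numbers are b_0 = 1, b_1 = 0, b_2 = 1.

b_0 = 1, b_1 = 0, b_2 = 1.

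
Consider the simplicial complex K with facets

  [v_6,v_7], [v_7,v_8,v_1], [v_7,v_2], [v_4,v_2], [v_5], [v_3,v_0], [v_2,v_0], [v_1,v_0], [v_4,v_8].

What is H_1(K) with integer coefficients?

H_1 = Z^2.

Order the vertices as v_0 < v_1 < v_2 < v_3 < v_4 < v_5 < v_6 < v_7 < v_8. Listing each simplex with vertices in this order, K has dimension 2 with simplices:

  0-simplices (9): [v_0], [v_1], [v_2], [v_3], [v_4], [v_5], [v_6], [v_7], [v_8]
  1-simplices (10): [v_0,v_1], [v_0,v_2], [v_0,v_3], [v_1,v_7], [v_1,v_8], [v_2,v_4], [v_2,v_7], [v_4,v_8], [v_6,v_7], [v_7,v_8]
  2-simplices (1): [v_1,v_7,v_8]

giving chain groups C_0 ≅ Z^9, C_1 ≅ Z^10, C_2 ≅ Z^1.

Boundary ∂_1: C_1 → C_0 is given by ∂[p,q] = [q] − [p]. For instance
  ∂[v_0,v_2] = [v_2] − [v_0].
The 9×10 boundary matrix has rank 7 and Smith normal form diag(1,1,1,1,1,1,1).

Boundary ∂_2: C_2 → C_1 acts by ∂[p,q,r] = [q,r] − [p,r] + [p,q]. For instance
  ∂[v_1,v_7,v_8] = [v_7,v_8] − [v_1,v_8] + [v_1,v_7].
This gives a 10×1 integer matrix of rank 1; reducing to Smith normal form yields diagonal entries (1).

Computing H_k = (kernel of ∂_k) / (image of ∂_{k+1}):

  H_1: rank ker ∂_1 − rank ∂_2 = (10 − 7) − 1 = 2, and the invariant factors of ∂_2 are all 1, so H_1 = Z^2.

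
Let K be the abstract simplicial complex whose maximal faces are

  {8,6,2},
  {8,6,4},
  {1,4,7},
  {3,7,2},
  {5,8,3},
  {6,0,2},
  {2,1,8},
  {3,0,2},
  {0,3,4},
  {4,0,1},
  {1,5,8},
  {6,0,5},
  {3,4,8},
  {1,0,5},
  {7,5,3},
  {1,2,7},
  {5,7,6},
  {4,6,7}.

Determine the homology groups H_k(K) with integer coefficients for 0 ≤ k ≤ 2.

H_0 = Z,  H_1 = Z^2,  H_2 = Z.

K has 9 vertices, 27 edges, 18 triangles.
rank ∂_0 = 0, rank ∂_1 = 8 ⇒ b_0 = 9 − 0 − 8 = 1; all invariant factors of ∂_1 are 1 so no torsion. So H_0 = Z.
rank ∂_1 = 8, rank ∂_2 = 17 ⇒ b_1 = 27 − 8 − 17 = 2; all invariant factors of ∂_2 are 1 so no torsion. So H_1 = Z^2.
rank ∂_2 = 17, rank ∂_3 = 0 ⇒ b_2 = 18 − 17 − 0 = 1. So H_2 = Z.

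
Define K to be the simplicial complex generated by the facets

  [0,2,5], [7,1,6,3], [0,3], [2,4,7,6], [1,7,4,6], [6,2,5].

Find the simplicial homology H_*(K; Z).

Take the total order 0 < 1 < 2 < 3 < 4 < 5 < 6 < 7 on the vertex set. Then K (dimension 3) consists of the simplices:

  0-simplices (8): [0], [1], [2], [3], [4], [5], [6], [7]
  1-simplices (17): [0,2], [0,3], [0,5], [1,3], [1,4], [1,6], [1,7], [2,4], [2,5], [2,6], [2,7], [3,6], [3,7], [4,6], [4,7], [5,6], [6,7]
  2-simplices (12): [0,2,5], [1,3,6], [1,3,7], [1,4,6], [1,4,7], [1,6,7], [2,4,6], [2,4,7], [2,5,6], [2,6,7], [3,6,7], [4,6,7]
  3-simplices (3): [1,3,6,7], [1,4,6,7], [2,4,6,7]

giving chain groups C_0 ≅ Z^8, C_1 ≅ Z^17, C_2 ≅ Z^12, C_3 ≅ Z^3.

The boundary map ∂_1: C_1 → C_0 is given by ∂[p,q] = [q] − [p].
The resulting 8×17 matrix has rank 7, and its Smith normal form has invariant factors (1,1,1,1,1,1,1).

Boundary ∂_2: C_2 → C_1 acts by ∂[p,q,r] = [q,r] − [p,r] + [p,q]. For instance
  ∂[1,3,6] = [3,6] − [1,6] + [1,3],
  ∂[1,4,7] = [4,7] − [1,7] + [1,4].
This gives a 17×12 integer matrix of rank 9; reducing to Smith normal form yields diagonal entries (1,1,1,1,1,1,1,1,1).

The boundary map ∂_3: C_3 → C_2 sends each 3-simplex σ to the alternating sum Σ_i (−1)^i (σ with its i-th vertex removed). For instance
  ∂[1,3,6,7] = [3,6,7] − [1,6,7] + [1,3,7] − [1,3,6],
  ∂[2,4,6,7] = [4,6,7] − [2,6,7] + [2,4,7] − [2,4,6].
The resulting 12×3 matrix has rank 3, and its Smith normal form has invariant factors (1,1,1).

From H_k ≅ ker(∂_k) / im(∂_{k+1}) we obtain:

  H_0: rank C_0 − rank ∂_1 = 8 − 7 = 1, and the invariant factors of ∂_1 are all 1, so H_0 = Z.
  H_1: rank ker ∂_1 − rank ∂_2 = (17 − 7) − 9 = 1, and the invariant factors of ∂_2 are all 1, so H_1 = Z.
  H_2: rank ker ∂_2 − rank ∂_3 = (12 − 9) − 3 = 0, and the invariant factors of ∂_3 are all 1, so H_2 = 0.
  H_3: rank ker ∂_3 − rank ∂_4 = (3 − 3) − 0 = 0, and there is no ∂_4, so H_3 = 0.

As a check, the Euler characteristic is 8 − 17 + 12 − 3 = 0, which agrees with 1 − 1 + 0 − 0 = 0.

H_0 = Z,  H_1 = Z,  H_2 = 0,  H_3 = 0.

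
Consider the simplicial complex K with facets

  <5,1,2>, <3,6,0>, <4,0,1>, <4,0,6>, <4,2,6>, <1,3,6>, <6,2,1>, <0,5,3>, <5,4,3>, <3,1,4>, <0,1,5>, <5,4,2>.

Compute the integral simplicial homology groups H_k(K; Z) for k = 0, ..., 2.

Take the total order 0 < 1 < 2 < 3 < 4 < 5 < 6 on the vertex set. Then K (dimension 2) consists of the simplices:

  0-simplices (7): [0], [1], [2], [3], [4], [5], [6]
  1-simplices (18): [0,1], [0,3], [0,4], [0,5], [0,6], [1,2], [1,3], [1,4], [1,5], [1,6], [2,4], [2,5], [2,6], [3,4], [3,5], [3,6], [4,5], [4,6]
  2-simplices (12): [0,1,4], [0,1,5], [0,3,5], [0,3,6], [0,4,6], [1,2,5], [1,2,6], [1,3,4], [1,3,6], [2,4,5], [2,4,6], [3,4,5]

Hence C_0 ≅ Z^7, C_1 ≅ Z^18, C_2 ≅ Z^12.

Boundary ∂_1: C_1 → C_0 maps an edge to its endpoints' difference, ∂[p,q] = q − p.
This gives a 7×18 integer matrix of rank 6; reducing to Smith normal form yields diagonal entries (1,1,1,1,1,1).

The boundary map ∂_2: C_2 → C_1 acts by ∂[p,q,r] = [q,r] − [p,r] + [p,q]. For instance
  ∂[1,2,6] = [2,6] − [1,6] + [1,2],
  ∂[0,3,5] = [3,5] − [0,5] + [0,3].
The resulting 18×12 matrix has rank 12, and its Smith normal form has invariant factors (1,1,1,1,1,1,1,1,1,1,1,2).

Reading off H_k = ker ∂_k / im ∂_{k+1}:

  H_0: rank C_0 − rank ∂_1 = 7 − 6 = 1, and the invariant factors of ∂_1 are all 1, so H_0 ≅ Z.
  H_1: rank ker ∂_1 − rank ∂_2 = (18 − 6) − 12 = 0, and ∂_2 has invariant factor 2 > 1, so H_1 ≅ Z/2.
  H_2: rank ker ∂_2 − rank ∂_3 = (12 − 12) − 0 = 0, and there is no ∂_3, so H_2 ≅ 0.

(K is a triangulation of the real projective plane RP^2.)

H_0 = Z,  H_1 = Z/2,  H_2 = 0.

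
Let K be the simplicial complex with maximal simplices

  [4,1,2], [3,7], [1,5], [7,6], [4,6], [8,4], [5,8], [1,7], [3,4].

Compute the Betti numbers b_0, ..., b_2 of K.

Fix the vertex order 1 < 2 < 3 < 4 < 5 < 6 < 7 < 8 and write every simplex with vertices in increasing order. Then dim K = 2 and the simplices of K are:

  0-simplices (8): [1], [2], [3], [4], [5], [6], [7], [8]
  1-simplices (11): [1,2], [1,4], [1,5], [1,7], [2,4], [3,4], [3,7], [4,6], [4,8], [5,8], [6,7]
  2-simplices (1): [1,2,4]

so the chain groups are C_0 ≅ Z^8, C_1 ≅ Z^11, C_2 ≅ Z^1.

∂_1: C_1 → C_0 maps an edge to its endpoints' difference, ∂[p,q] = q − p.
The resulting 8×11 matrix has rank 7, and its Smith normal form has invariant factors (1,1,1,1,1,1,1).

The boundary map ∂_2: C_2 → C_1 maps a triangle to the signed sum of its edges. For instance
  ∂[1,2,4] = [2,4] − [1,4] + [1,2].
The 11×1 boundary matrix has rank 1 and Smith normal form diag(1).

Reading off H_k = ker ∂_k / im ∂_{k+1}:

  H_0: rank C_0 − rank ∂_1 = 8 − 7 = 1, and the invariant factors of ∂_1 are all 1, so H_0 = Z.
  H_1: rank ker ∂_1 − rank ∂_2 = (11 − 7) − 1 = 3, and the invariant factors of ∂_2 are all 1, so H_1 = Z^3.
  H_2: rank ker ∂_2 − rank ∂_3 = (1 − 1) − 0 = 0, and there is no ∂_3, so H_2 = 0.

As a check, the Euler characteristic is 8 − 11 + 1 = -2, which agrees with 1 − 3 + 0 = -2.

Hence the Betti numbers are b_0 = 1, b_1 = 3, b_2 = 0.

b_0 = 1, b_1 = 3, b_2 = 0.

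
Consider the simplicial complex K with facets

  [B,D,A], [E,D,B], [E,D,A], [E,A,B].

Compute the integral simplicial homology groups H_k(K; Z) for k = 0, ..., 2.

Take the total order A < B < D < E on the vertex set. Then K (dimension 2) consists of the simplices:

  0-simplices (4): A, B, D, E
  1-simplices (6): AB, AD, AE, BD, BE, DE
  2-simplices (4): ABD, ABE, ADE, BDE

so the chain groups are C_0 ≅ Z^4, C_1 ≅ Z^6, C_2 ≅ Z^4.

Boundary ∂_1: C_1 → C_0 maps an edge to its endpoints' difference, ∂[p,q] = q − p. For instance
  ∂BD = D − B.
The resulting 4×6 matrix has rank 3, and its Smith normal form has invariant factors (1,1,1).

Boundary ∂_2: C_2 → C_1 acts by ∂[p,q,r] = [q,r] − [p,r] + [p,q]. For instance
  ∂ABD = BD − AD + AB,
  ∂ADE = DE − AE + AD.
As a 6×4 matrix over Z this has rank 3, with invariant factors (1,1,1).

From H_k ≅ ker(∂_k) / im(∂_{k+1}) we obtain:

  H_0: rank C_0 − rank ∂_1 = 4 − 3 = 1, and the invariant factors of ∂_1 are all 1, so H_0 ≅ Z.
  H_1: rank ker ∂_1 − rank ∂_2 = (6 − 3) − 3 = 0, and the invariant factors of ∂_2 are all 1, so H_1 ≅ 0.
  H_2: rank ker ∂_2 − rank ∂_3 = (4 − 3) − 0 = 1, and there is no ∂_3, so H_2 ≅ Z.

(K is a triangulation of the 2-sphere S^2.)

H_0 ≅ Z,  H_1 = 0,  H_2 ≅ Z.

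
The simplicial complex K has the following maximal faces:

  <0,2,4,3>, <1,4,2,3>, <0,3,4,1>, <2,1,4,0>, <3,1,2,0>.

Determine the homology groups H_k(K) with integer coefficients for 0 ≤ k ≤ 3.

H_0 ≅ Z,  H_1 = 0,  H_2 = 0,  H_3 ≅ Z.

K has 5 vertices, 10 edges, 10 triangles, 5 3-simplices.
rank ∂_0 = 0, rank ∂_1 = 4 ⇒ b_0 = 5 − 0 − 4 = 1; all invariant factors of ∂_1 are 1 so no torsion. So H_0 ≅ Z.
rank ∂_1 = 4, rank ∂_2 = 6 ⇒ b_1 = 10 − 4 − 6 = 0; all invariant factors of ∂_2 are 1 so no torsion. So H_1 ≅ 0.
rank ∂_2 = 6, rank ∂_3 = 4 ⇒ b_2 = 10 − 6 − 4 = 0; all invariant factors of ∂_3 are 1 so no torsion. So H_2 ≅ 0.
rank ∂_3 = 4, rank ∂_4 = 0 ⇒ b_3 = 5 − 4 − 0 = 1. So H_3 ≅ Z.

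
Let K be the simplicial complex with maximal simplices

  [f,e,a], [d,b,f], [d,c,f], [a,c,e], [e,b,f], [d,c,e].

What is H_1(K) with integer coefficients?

We work with the vertex ordering a < b < c < d < e < f. The simplices of K, each written with vertices in increasing order, are:

  0-simplices (6): a, b, c, d, e, f
  1-simplices (12): ac, ae, af, bd, be, bf, cd, ce, cf, de, df, ef
  2-simplices (6): ace, aef, bdf, bef, cde, cdf

so the chain groups are C_0 ≅ Z^6, C_1 ≅ Z^12, C_2 ≅ Z^6.

∂_1: C_1 → C_0 maps an edge to its endpoints' difference, ∂[p,q] = q − p. For instance
  ∂df = f − d.
This gives a 6×12 integer matrix of rank 5; reducing to Smith normal form yields diagonal entries (1,1,1,1,1).

∂_2: C_2 → C_1 acts by ∂[p,q,r] = [q,r] − [p,r] + [p,q]. For instance
  ∂ace = ce − ae + ac,
  ∂bef = ef − bf + be.
The 12×6 boundary matrix has rank 6 and Smith normal form diag(1,1,1,1,1,1).

From H_k ≅ ker(∂_k) / im(∂_{k+1}) we obtain:

  H_1: rank ker ∂_1 − rank ∂_2 = (12 − 5) − 6 = 1, and the invariant factors of ∂_2 are all 1, so H_1 ≅ Z.

H_1 = Z.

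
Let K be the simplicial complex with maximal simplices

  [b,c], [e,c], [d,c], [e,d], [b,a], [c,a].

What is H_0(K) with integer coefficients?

Take the total order a < b < c < d < e on the vertex set. Then K (dimension 1) consists of the simplices:

  0-simplices (5): a, b, c, d, e
  1-simplices (6): ab, ac, bc, cd, ce, de

so the chain groups are C_0 ≅ Z^5, C_1 ≅ Z^6.

∂_1: C_1 → C_0 sends each edge [p,q] (with p < q) to q − p. For instance
  ∂ab = b − a.
As a 5×6 matrix over Z this has rank 4, with invariant factors (1,1,1,1).

From H_k ≅ ker(∂_k) / im(∂_{k+1}) we obtain:

  H_0: rank C_0 − rank ∂_1 = 5 − 4 = 1, and the invariant factors of ∂_1 are all 1, so H_0 = Z.

H_0 = Z.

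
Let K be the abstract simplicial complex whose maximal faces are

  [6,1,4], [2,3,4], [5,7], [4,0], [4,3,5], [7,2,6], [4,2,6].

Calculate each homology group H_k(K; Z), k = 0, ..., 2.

K has 8 vertices, 13 edges, 5 triangles.
rank ∂_0 = 0, rank ∂_1 = 7 ⇒ b_0 = 8 − 0 − 7 = 1; all invariant factors of ∂_1 are 1 so no torsion. So H_0 ≅ Z.
rank ∂_1 = 7, rank ∂_2 = 5 ⇒ b_1 = 13 − 7 − 5 = 1; all invariant factors of ∂_2 are 1 so no torsion. So H_1 ≅ Z.
rank ∂_2 = 5, rank ∂_3 = 0 ⇒ b_2 = 5 − 5 − 0 = 0. So H_2 ≅ 0.

H_0 = Z,  H_1 = Z,  H_2 = 0.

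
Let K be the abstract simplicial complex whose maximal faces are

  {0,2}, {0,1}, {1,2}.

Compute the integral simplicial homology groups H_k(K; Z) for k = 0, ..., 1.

H_0 = Z,  H_1 = Z.

Fix the vertex order 0 < 1 < 2 and write every simplex with vertices in increasing order. Then dim K = 1 and the simplices of K are:

  0-simplices (3): [0], [1], [2]
  1-simplices (3): [0,1], [0,2], [1,2]

Hence C_0 ≅ Z^3, C_1 ≅ Z^3.

∂_1: C_1 → C_0 sends each edge [p,q] (with p < q) to q − p.
This gives a 3×3 integer matrix of rank 2; reducing to Smith normal form yields diagonal entries (1,1).

Computing H_k = (kernel of ∂_k) / (image of ∂_{k+1}):

  H_0: rank C_0 − rank ∂_1 = 3 − 2 = 1, and the invariant factors of ∂_1 are all 1, so H_0 = Z.
  H_1: rank ker ∂_1 − rank ∂_2 = (3 − 2) − 0 = 1, and there is no ∂_2, so H_1 = Z.

(K is a triangulation of the circle S^1.)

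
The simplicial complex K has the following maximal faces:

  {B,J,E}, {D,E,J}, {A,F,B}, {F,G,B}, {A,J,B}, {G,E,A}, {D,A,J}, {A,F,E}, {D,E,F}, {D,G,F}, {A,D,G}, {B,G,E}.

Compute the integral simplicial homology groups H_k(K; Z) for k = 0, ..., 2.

K has 7 vertices, 18 edges, 12 triangles.
rank ∂_0 = 0, rank ∂_1 = 6 ⇒ b_0 = 7 − 0 − 6 = 1; all invariant factors of ∂_1 are 1 so no torsion. So H_0 ≅ Z.
rank ∂_1 = 6, rank ∂_2 = 12 ⇒ b_1 = 18 − 6 − 12 = 0; ∂_2 has invariant factor(s) [2] giving torsion. So H_1 ≅ Z/2Z.
rank ∂_2 = 12, rank ∂_3 = 0 ⇒ b_2 = 12 − 12 − 0 = 0. So H_2 ≅ 0.

H_0 = Z,  H_1 = Z/2Z,  H_2 = 0.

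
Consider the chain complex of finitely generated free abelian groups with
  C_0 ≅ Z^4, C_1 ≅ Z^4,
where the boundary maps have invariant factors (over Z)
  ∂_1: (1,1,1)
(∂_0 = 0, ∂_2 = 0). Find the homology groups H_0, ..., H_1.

H_0: b_0 = 4 − 0 − 3 = 1; torsion from ∂_1 factors > 1: none. So H_0 = Z.
H_1: b_1 = 4 − 3 − 0 = 1; torsion from ∂_2 factors > 1: none. So H_1 = Z.

H_0 = Z,  H_1 = Z.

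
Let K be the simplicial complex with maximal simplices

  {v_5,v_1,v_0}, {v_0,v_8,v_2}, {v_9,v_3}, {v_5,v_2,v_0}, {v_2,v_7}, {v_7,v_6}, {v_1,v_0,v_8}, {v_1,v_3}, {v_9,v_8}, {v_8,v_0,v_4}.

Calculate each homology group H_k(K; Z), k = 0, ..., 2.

H_0 = Z,  H_1 = Z,  H_2 = 0.

We work with the vertex ordering v_0 < v_1 < v_2 < v_3 < v_4 < v_5 < v_6 < v_7 < v_8 < v_9. The simplices of K, each written with vertices in increasing order, are:

  0-simplices (10): [v_0], [v_1], [v_2], [v_3], [v_4], [v_5], [v_6], [v_7], [v_8], [v_9]
  1-simplices (15): (15 of them)
  2-simplices (5): [v_0,v_1,v_5], [v_0,v_1,v_8], [v_0,v_2,v_5], [v_0,v_2,v_8], [v_0,v_4,v_8]

giving chain groups C_0 ≅ Z^10, C_1 ≅ Z^15, C_2 ≅ Z^5.

The boundary map ∂_1: C_1 → C_0 maps an edge to its endpoints' difference, ∂[p,q] = q − p. For instance
  ∂[v_0,v_4] = [v_4] − [v_0].
As a 10×15 matrix over Z this has rank 9, with invariant factors (1,1,1,1,1,1,1,1,1).

Boundary ∂_2: C_2 → C_1 acts by ∂[p,q,r] = [q,r] − [p,r] + [p,q]. For instance
  ∂[v_0,v_2,v_5] = [v_2,v_5] − [v_0,v_5] + [v_0,v_2],
  ∂[v_0,v_4,v_8] = [v_4,v_8] − [v_0,v_8] + [v_0,v_4].
This gives a 15×5 integer matrix of rank 5; reducing to Smith normal form yields diagonal entries (1,1,1,1,1).

Now H_k = ker ∂_k / im ∂_{k+1}, so:

  H_0: rank C_0 − rank ∂_1 = 10 − 9 = 1, and the invariant factors of ∂_1 are all 1, so H_0 = Z.
  H_1: rank ker ∂_1 − rank ∂_2 = (15 − 9) − 5 = 1, and the invariant factors of ∂_2 are all 1, so H_1 = Z.
  H_2: rank ker ∂_2 − rank ∂_3 = (5 − 5) − 0 = 0, and there is no ∂_3, so H_2 = 0.

As a check, the Euler characteristic is 10 − 15 + 5 = 0, which agrees with 1 − 1 + 0 = 0.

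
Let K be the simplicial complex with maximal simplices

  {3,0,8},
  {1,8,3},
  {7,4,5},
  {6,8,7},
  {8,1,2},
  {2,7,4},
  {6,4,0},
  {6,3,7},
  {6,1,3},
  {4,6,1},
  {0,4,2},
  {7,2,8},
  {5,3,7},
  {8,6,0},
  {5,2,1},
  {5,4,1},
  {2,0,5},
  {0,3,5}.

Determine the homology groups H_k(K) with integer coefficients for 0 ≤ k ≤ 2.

Take the total order 0 < 1 < 2 < 3 < 4 < 5 < 6 < 7 < 8 on the vertex set. Then K (dimension 2) consists of the simplices:

  0-simplices (9): [0], [1], [2], [3], [4], [5], [6], [7], [8]
  1-simplices (27): (27 of them)
  2-simplices (18): [0,2,4], [0,2,5], [0,3,5], [0,3,8], [0,4,6], [0,6,8], [1,2,5], [1,2,8], [1,3,6], [1,3,8], [1,4,5], [1,4,6], [2,4,7], [2,7,8], [3,5,7], [3,6,7], [4,5,7], [6,7,8]

giving chain groups C_0 ≅ Z^9, C_1 ≅ Z^27, C_2 ≅ Z^18.

∂_1: C_1 → C_0 is given by ∂[p,q] = [q] − [p]. For instance
  ∂[0,5] = [5] − [0].
As a 9×27 matrix over Z this has rank 8, with invariant factors (1,1,1,1,1,1,1,1).

The boundary map ∂_2: C_2 → C_1 maps a triangle to the signed sum of its edges. For instance
  ∂[1,3,6] = [3,6] − [1,6] + [1,3],
  ∂[3,5,7] = [5,7] − [3,7] + [3,5].
The resulting 27×18 matrix has rank 18, and its Smith normal form has invariant factors (1,1,1,1,1,1,1,1,1,1,1,1,1,1,1,1,1,2).

Reading off H_k = ker ∂_k / im ∂_{k+1}:

  H_0: rank C_0 − rank ∂_1 = 9 − 8 = 1, and the invariant factors of ∂_1 are all 1, so H_0 = Z.
  H_1: rank ker ∂_1 − rank ∂_2 = (27 − 8) − 18 = 1, and ∂_2 has invariant factor 2 > 1, so H_1 = Z ⊕ Z_2.
  H_2: rank ker ∂_2 − rank ∂_3 = (18 − 18) − 0 = 0, and there is no ∂_3, so H_2 = 0.

(K is a triangulation of the Klein bottle.)

H_0 ≅ Z,  H_1 ≅ Z ⊕ Z_2,  H_2 = 0.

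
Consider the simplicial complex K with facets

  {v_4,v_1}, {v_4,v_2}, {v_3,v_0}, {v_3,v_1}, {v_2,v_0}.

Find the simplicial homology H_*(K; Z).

Order the vertices as v_0 < v_1 < v_2 < v_3 < v_4. Listing each simplex with vertices in this order, K has dimension 1 with simplices:

  0-simplices (5): [v_0], [v_1], [v_2], [v_3], [v_4]
  1-simplices (5): [v_0,v_2], [v_0,v_3], [v_1,v_3], [v_1,v_4], [v_2,v_4]

Hence C_0 ≅ Z^5, C_1 ≅ Z^5.

The boundary map ∂_1: C_1 → C_0 is given by ∂[p,q] = [q] − [p].
The 5×5 boundary matrix has rank 4 and Smith normal form diag(1,1,1,1).

From H_k ≅ ker(∂_k) / im(∂_{k+1}) we obtain:

  H_0: rank C_0 − rank ∂_1 = 5 − 4 = 1, and the invariant factors of ∂_1 are all 1, so H_0 = Z.
  H_1: rank ker ∂_1 − rank ∂_2 = (5 − 4) − 0 = 1, and there is no ∂_2, so H_1 = Z.

H_0 = Z,  H_1 = Z.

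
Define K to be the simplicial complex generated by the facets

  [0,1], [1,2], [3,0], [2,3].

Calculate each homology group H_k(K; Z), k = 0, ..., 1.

H_0 = Z,  H_1 = Z.

Take the total order 0 < 1 < 2 < 3 on the vertex set. Then K (dimension 1) consists of the simplices:

  0-simplices (4): [0], [1], [2], [3]
  1-simplices (4): [0,1], [0,3], [1,2], [2,3]

Hence C_0 ≅ Z^4, C_1 ≅ Z^4.

Boundary ∂_1: C_1 → C_0 sends each edge [p,q] (with p < q) to q − p.
The 4×4 boundary matrix has rank 3 and Smith normal form diag(1,1,1).

Now H_k = ker ∂_k / im ∂_{k+1}, so:

  H_0: rank C_0 − rank ∂_1 = 4 − 3 = 1, and the invariant factors of ∂_1 are all 1, so H_0 ≅ Z.
  H_1: rank ker ∂_1 − rank ∂_2 = (4 − 3) − 0 = 1, and there is no ∂_2, so H_1 ≅ Z.

(K is a triangulation of the circle S^1.)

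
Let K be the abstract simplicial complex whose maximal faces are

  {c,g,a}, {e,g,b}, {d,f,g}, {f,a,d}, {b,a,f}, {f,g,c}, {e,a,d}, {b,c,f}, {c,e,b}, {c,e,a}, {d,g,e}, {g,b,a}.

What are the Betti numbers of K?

b_0 = 1, b_1 = 0, b_2 = 0.

Take the total order a < b < c < d < e < f < g on the vertex set. Then K (dimension 2) consists of the simplices:

  0-simplices (7): a, b, c, d, e, f, g
  1-simplices (18): ab, ac, ad, ae, af, ag, bc, be, bf, bg, ce, cf, cg, de, df, dg, eg, fg
  2-simplices (12): abf, abg, ace, acg, ade, adf, bce, bcf, beg, cfg, deg, dfg

giving chain groups C_0 ≅ Z^7, C_1 ≅ Z^18, C_2 ≅ Z^12.

Boundary ∂_1: C_1 → C_0 sends each edge [p,q] (with p < q) to q − p. For instance
  ∂ad = d − a.
The resulting 7×18 matrix has rank 6, and its Smith normal form has invariant factors (1,1,1,1,1,1).

The boundary map ∂_2: C_2 → C_1 maps a triangle to the signed sum of its edges. For instance
  ∂adf = df − af + ad,
  ∂beg = eg − bg + be.
The 18×12 boundary matrix has rank 12 and Smith normal form diag(1,1,1,1,1,1,1,1,1,1,1,2).

From H_k ≅ ker(∂_k) / im(∂_{k+1}) we obtain:

  H_0: rank C_0 − rank ∂_1 = 7 − 6 = 1, and the invariant factors of ∂_1 are all 1, so H_0 = Z.
  H_1: rank ker ∂_1 − rank ∂_2 = (18 − 6) − 12 = 0, and ∂_2 has invariant factor 2 > 1, so H_1 = Z/2.
  H_2: rank ker ∂_2 − rank ∂_3 = (12 − 12) − 0 = 0, and there is no ∂_3, so H_2 = 0.

Hence the Betti numbers are b_0 = 1, b_1 = 0, b_2 = 0.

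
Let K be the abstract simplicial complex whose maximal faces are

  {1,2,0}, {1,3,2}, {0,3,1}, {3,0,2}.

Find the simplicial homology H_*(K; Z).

H_0 ≅ Z,  H_1 = 0,  H_2 ≅ Z.

Take the total order 0 < 1 < 2 < 3 on the vertex set. Then K (dimension 2) consists of the simplices:

  0-simplices (4): [0], [1], [2], [3]
  1-simplices (6): [0,1], [0,2], [0,3], [1,2], [1,3], [2,3]
  2-simplices (4): [0,1,2], [0,1,3], [0,2,3], [1,2,3]

giving chain groups C_0 ≅ Z^4, C_1 ≅ Z^6, C_2 ≅ Z^4.

∂_1: C_1 → C_0 is given by ∂[p,q] = [q] − [p]. For instance
  ∂[0,3] = [3] − [0].
The resulting 4×6 matrix has rank 3, and its Smith normal form has invariant factors (1,1,1).

∂_2: C_2 → C_1 sends each 2-simplex [p,q,r] to [q,r] − [p,r] + [p,q]. For instance
  ∂[0,2,3] = [2,3] − [0,3] + [0,2],
  ∂[0,1,2] = [1,2] − [0,2] + [0,1].
This gives a 6×4 integer matrix of rank 3; reducing to Smith normal form yields diagonal entries (1,1,1).

Reading off H_k = ker ∂_k / im ∂_{k+1}:

  H_0: rank C_0 − rank ∂_1 = 4 − 3 = 1, and the invariant factors of ∂_1 are all 1, so H_0 ≅ Z.
  H_1: rank ker ∂_1 − rank ∂_2 = (6 − 3) − 3 = 0, and the invariant factors of ∂_2 are all 1, so H_1 ≅ 0.
  H_2: rank ker ∂_2 − rank ∂_3 = (4 − 3) − 0 = 1, and there is no ∂_3, so H_2 ≅ Z.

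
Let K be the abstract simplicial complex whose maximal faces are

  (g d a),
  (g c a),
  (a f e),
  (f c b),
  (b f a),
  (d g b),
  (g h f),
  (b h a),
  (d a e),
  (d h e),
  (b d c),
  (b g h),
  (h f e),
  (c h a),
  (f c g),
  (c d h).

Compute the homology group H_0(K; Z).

H_0 = Z.

We work with the vertex ordering a < b < c < d < e < f < g < h. The simplices of K, each written with vertices in increasing order, are:

  0-simplices (8): a, b, c, d, e, f, g, h
  1-simplices (24): ab, ac, ad, ae, af, ag, ah, bc, bd, bf, bg, bh, cd, cf, cg, ch, de, dg, dh, ef, eh, fg, fh, gh
  2-simplices (16): abf, abh, acg, ach, ade, adg, aef, bcd, bcf, bdg, bgh, cdh, cfg, deh, efh, fgh

giving chain groups C_0 ≅ Z^8, C_1 ≅ Z^24, C_2 ≅ Z^16.

∂_1: C_1 → C_0 maps an edge to its endpoints' difference, ∂[p,q] = q − p. For instance
  ∂ag = g − a.
The 8×24 boundary matrix has rank 7 and Smith normal form diag(1,1,1,1,1,1,1).

Boundary ∂_2: C_2 → C_1 acts by ∂[p,q,r] = [q,r] − [p,r] + [p,q]. For instance
  ∂cfg = fg − cg + cf,
  ∂fgh = gh − fh + fg.
The 24×16 boundary matrix has rank 15 and Smith normal form diag(1,1,1,1,1,1,1,1,1,1,1,1,1,1,1).

Computing H_k = (kernel of ∂_k) / (image of ∂_{k+1}):

  H_0: rank C_0 − rank ∂_1 = 8 − 7 = 1, and the invariant factors of ∂_1 are all 1, so H_0 = Z.

(K is a triangulation of the torus T^2.)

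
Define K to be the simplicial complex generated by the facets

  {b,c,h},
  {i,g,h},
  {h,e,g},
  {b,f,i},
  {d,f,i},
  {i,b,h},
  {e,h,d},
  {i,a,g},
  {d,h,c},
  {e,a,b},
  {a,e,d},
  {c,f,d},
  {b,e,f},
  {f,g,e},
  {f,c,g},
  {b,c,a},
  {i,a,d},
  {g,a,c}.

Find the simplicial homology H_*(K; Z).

H_0 ≅ Z,  H_1 ≅ Z^2,  H_2 ≅ Z.

Fix the vertex order a < b < c < d < e < f < g < h < i and write every simplex with vertices in increasing order. Then dim K = 2 and the simplices of K are:

  0-simplices (9): a, b, c, d, e, f, g, h, i
  1-simplices (27): ab, ac, ad, ae, ag, ai, bc, be, bf, bh, bi, cd, cf, cg, ch, de, df, dh, di, ef, eg, eh, fg, fi, gh, gi, hi
  2-simplices (18): abc, abe, acg, ade, adi, agi, bch, bef, bfi, bhi, cdf, cdh, cfg, deh, dfi, efg, egh, ghi

giving chain groups C_0 ≅ Z^9, C_1 ≅ Z^27, C_2 ≅ Z^18.

Boundary ∂_1: C_1 → C_0 sends each edge [p,q] (with p < q) to q − p. For instance
  ∂ai = i − a.
As a 9×27 matrix over Z this has rank 8, with invariant factors (1,1,1,1,1,1,1,1).

Boundary ∂_2: C_2 → C_1 acts by ∂[p,q,r] = [q,r] − [p,r] + [p,q]. For instance
  ∂cfg = fg − cg + cf,
  ∂adi = di − ai + ad.
As a 27×18 matrix over Z this has rank 17, with invariant factors (1,1,1,1,1,1,1,1,1,1,1,1,1,1,1,1,1).

Reading off H_k = ker ∂_k / im ∂_{k+1}:

  H_0: rank C_0 − rank ∂_1 = 9 − 8 = 1, and the invariant factors of ∂_1 are all 1, so H_0 = Z.
  H_1: rank ker ∂_1 − rank ∂_2 = (27 − 8) − 17 = 2, and the invariant factors of ∂_2 are all 1, so H_1 = Z^2.
  H_2: rank ker ∂_2 − rank ∂_3 = (18 − 17) − 0 = 1, and there is no ∂_3, so H_2 = Z.

(K is a triangulation of the torus T^2.)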